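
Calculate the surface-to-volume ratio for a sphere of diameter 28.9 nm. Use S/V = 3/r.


Radius r = 28.9/2 = 14.45 nm
S/V = 3 / r = 3 / 14.45
S/V = 0.2076 nm^-1

0.2076


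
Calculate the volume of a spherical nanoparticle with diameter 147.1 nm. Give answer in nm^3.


Radius r = 147.1/2 = 73.55 nm
Volume V = (4/3) * pi * r^3
V = (4/3) * pi * (73.55)^3
V = 1666620.2 nm^3

1666620.2


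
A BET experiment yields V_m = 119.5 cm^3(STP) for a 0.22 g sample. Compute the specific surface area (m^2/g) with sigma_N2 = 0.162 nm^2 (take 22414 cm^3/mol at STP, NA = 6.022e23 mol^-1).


Number of moles in monolayer = V_m / 22414 = 119.5 / 22414 = 0.00533149
Number of molecules = moles * NA = 0.00533149 * 6.022e23
SA = molecules * sigma / mass
SA = (119.5 / 22414) * 6.022e23 * 0.162e-18 / 0.22
SA = 2364.2 m^2/g

2364.2


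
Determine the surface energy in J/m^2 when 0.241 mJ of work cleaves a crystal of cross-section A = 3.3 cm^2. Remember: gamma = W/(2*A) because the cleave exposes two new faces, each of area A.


Convert: A = 3.3 cm^2 = 0.00033 m^2, W = 0.241 mJ = 0.000241 J
Cleaving exposes two faces of area A, so total new surface = 2*A and gamma = W / (2*A)
gamma = 0.000241 / (2 * 0.00033)
gamma = 0.365 J/m^2

0.365


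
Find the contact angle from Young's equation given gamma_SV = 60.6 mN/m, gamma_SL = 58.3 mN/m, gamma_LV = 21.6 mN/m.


cos(theta) = (gamma_SV - gamma_SL) / gamma_LV
cos(theta) = (60.6 - 58.3) / 21.6
cos(theta) = 0.106481
theta = arccos(0.106481) = 83.89 degrees

83.89


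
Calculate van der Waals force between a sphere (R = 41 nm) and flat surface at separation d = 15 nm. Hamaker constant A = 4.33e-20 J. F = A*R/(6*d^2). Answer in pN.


Convert to SI: R = 41 nm = 4.1e-08 m, d = 15 nm = 1.5e-08 m
F = A * R / (6 * d^2)
F = 4.33e-20 * 4.1e-08 / (6 * (1.5e-08)^2)
F = 1.31504e-12 N = 1.315 pN

1.315


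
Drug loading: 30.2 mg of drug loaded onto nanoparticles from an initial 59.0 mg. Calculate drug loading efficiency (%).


Drug loading efficiency = (drug loaded / drug initial) * 100
DLE = 30.2 / 59.0 * 100
DLE = 0.5119 * 100
DLE = 51.19%

51.19


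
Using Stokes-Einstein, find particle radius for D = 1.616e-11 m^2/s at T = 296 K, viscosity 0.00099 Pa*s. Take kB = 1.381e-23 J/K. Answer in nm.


Stokes-Einstein: R = kB*T / (6*pi*eta*D)
R = 1.381e-23 * 296 / (6 * pi * 0.00099 * 1.616e-11)
R = 1.35553e-08 m = 13.56 nm

13.56


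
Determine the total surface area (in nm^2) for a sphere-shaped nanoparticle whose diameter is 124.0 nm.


Radius r = 124.0/2 = 62 nm
Surface area SA = 4 * pi * r^2
SA = 4 * pi * (62)^2
SA = 48305.13 nm^2

48305.13


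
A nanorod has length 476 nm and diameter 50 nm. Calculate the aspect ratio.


Aspect ratio AR = length / diameter
AR = 476 / 50
AR = 9.52

9.52


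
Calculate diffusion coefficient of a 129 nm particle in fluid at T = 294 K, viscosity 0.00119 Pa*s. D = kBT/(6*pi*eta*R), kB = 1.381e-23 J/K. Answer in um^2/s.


Radius R = 129/2 = 64.5 nm = 6.45e-08 m
D = kB*T / (6*pi*eta*R)
D = 1.381e-23 * 294 / (6 * pi * 0.00119 * 6.45e-08)
D = 2.80629e-12 m^2/s = 2.806 um^2/s

2.806


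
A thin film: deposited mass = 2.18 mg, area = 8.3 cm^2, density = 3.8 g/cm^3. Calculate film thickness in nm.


Convert: m = 2.18 mg = 2.1800e-06 kg, A = 8.3 cm^2 = 8.3000e-04 m^2, rho = 3.8 g/cm^3 = 3800 kg/m^3
t = m / (A * rho)
t = 2.1800e-06 / (8.3000e-04 * 3800)
t = 6.9119e-07 m = 691.2 nm

691.2


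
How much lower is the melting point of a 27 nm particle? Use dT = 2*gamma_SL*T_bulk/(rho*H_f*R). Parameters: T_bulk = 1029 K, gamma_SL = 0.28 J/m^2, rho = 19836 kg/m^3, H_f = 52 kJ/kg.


Radius R = 27/2 = 13.5 nm = 1.35e-08 m
Convert H_f = 52 kJ/kg = 52000 J/kg
dT = 2 * gamma_SL * T_bulk / (rho * H_f * R)
dT = 2 * 0.28 * 1029 / (19836 * 52000 * 1.35e-08)
dT = 41.4 K

41.4


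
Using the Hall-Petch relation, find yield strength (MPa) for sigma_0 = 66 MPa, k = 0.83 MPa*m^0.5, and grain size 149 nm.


d = 149 nm = 1.49e-07 m
sqrt(d) = 0.0003860052
Hall-Petch contribution = k / sqrt(d) = 0.83 / 0.0003860052 = 2150.2 MPa
sigma = sigma_0 + k/sqrt(d) = 66 + 2150.2 = 2216.2 MPa

2216.2


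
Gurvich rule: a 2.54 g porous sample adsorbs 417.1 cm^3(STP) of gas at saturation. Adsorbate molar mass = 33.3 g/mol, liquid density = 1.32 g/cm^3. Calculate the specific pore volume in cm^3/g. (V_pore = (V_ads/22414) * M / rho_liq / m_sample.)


Moles adsorbed n = V_ads / 22414 = 417.1 / 22414 = 1.860891e-02 mol
Liquid volume V_liq = n * M / rho_liq = 1.860891e-02 * 33.3 / 1.32 = 0.46945 cm^3
Specific pore volume V_pore = V_liq / m_sample = 0.46945 / 2.54
V_pore = 0.1848 cm^3/g

0.1848


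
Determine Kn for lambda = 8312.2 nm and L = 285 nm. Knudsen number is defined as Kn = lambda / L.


Knudsen number Kn = lambda / L
Kn = 8312.2 / 285
Kn = 29.1656

29.1656


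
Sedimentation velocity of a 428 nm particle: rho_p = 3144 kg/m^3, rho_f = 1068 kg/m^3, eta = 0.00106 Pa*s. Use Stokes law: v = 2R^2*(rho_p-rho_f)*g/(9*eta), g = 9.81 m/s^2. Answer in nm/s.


Radius R = 428/2 nm = 2.14e-07 m
Density difference = 3144 - 1068 = 2076 kg/m^3
v = 2 * R^2 * (rho_p - rho_f) * g / (9 * eta)
v = 2 * (2.14e-07)^2 * 2076 * 9.81 / (9 * 0.00106)
v = 1.95526e-07 m/s = 195.5265 nm/s

195.5265


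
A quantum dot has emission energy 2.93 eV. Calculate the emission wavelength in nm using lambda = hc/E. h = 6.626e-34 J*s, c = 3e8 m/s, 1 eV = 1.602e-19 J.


Convert energy: E = 2.93 eV = 2.93 * 1.602e-19 = 4.69386e-19 J
lambda = h*c / E = 6.626e-34 * 3e8 / 4.69386e-19
lambda = 4.23489e-07 m = 423.5 nm

423.5


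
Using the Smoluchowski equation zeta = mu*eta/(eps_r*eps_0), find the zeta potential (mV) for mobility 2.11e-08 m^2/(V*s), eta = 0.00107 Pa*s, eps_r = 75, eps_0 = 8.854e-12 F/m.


Smoluchowski equation: zeta = mu * eta / (eps_r * eps_0)
zeta = 2.11e-08 * 0.00107 / (75 * 8.854e-12)
zeta = 0.033999 V = 34.0 mV

34.0


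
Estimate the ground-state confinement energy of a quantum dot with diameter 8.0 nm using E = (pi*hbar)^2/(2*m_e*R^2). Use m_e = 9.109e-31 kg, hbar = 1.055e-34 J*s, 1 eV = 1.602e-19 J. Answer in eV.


Radius R = 8.0/2 = 4 nm = 4e-09 m
E = (pi * 1.055e-34)^2 / (2 * 9.109e-31 * (4e-09)^2)
E(J) = 3.76863e-21
E = E(J) / 1.602e-19 = 0.0235 eV

0.0235


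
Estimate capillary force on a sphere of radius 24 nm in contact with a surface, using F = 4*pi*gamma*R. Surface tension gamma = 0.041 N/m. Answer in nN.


Convert radius: R = 24 nm = 2.4e-08 m
F = 4 * pi * gamma * R
F = 4 * pi * 0.041 * 2.4e-08
F = 1.23653e-08 N = 12.3653 nN

12.3653


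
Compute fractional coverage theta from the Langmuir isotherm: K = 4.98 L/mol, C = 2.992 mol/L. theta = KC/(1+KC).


Langmuir isotherm: theta = K*C / (1 + K*C)
K*C = 4.98 * 2.992 = 14.90016
theta = 14.90016 / (1 + 14.90016) = 14.90016 / 15.90016
theta = 0.9371

0.9371


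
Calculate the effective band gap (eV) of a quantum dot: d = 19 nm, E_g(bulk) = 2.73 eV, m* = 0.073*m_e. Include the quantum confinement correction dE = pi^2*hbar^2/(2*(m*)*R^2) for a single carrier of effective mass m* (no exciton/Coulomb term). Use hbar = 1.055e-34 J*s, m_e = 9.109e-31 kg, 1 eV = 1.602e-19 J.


Radius R = 19/2 nm = 9.5e-09 m
Confinement energy dE = pi^2 * hbar^2 / (2 * m_eff * m_e * R^2)
dE = pi^2 * (1.055e-34)^2 / (2 * 0.073 * 9.109e-31 * (9.5e-09)^2) J, divided by 1.602e-19 J/eV
dE = 0.0571 eV
Total band gap = E_g(bulk) + dE = 2.73 + 0.0571 = 2.7871 eV

2.7871


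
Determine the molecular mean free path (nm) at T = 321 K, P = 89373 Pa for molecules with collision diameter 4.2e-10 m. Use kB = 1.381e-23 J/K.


Mean free path: lambda = kB*T / (sqrt(2) * pi * d^2 * P)
lambda = 1.381e-23 * 321 / (sqrt(2) * pi * (4.2e-10)^2 * 89373)
lambda = 6.32891e-08 m
lambda = 63.29 nm

63.29


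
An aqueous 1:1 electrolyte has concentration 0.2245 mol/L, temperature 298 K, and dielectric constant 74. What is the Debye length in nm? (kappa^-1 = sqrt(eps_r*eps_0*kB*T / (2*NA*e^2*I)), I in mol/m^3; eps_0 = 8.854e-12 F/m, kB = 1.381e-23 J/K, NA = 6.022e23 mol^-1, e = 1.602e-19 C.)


Ionic strength I = 0.2245 * 1^2 * 1000 = 224.5 mol/m^3
kappa^-1 = sqrt(74 * 8.854e-12 * 1.381e-23 * 298 / (2 * 6.022e23 * (1.602e-19)^2 * 224.5))
kappa^-1 = 0.623 nm

0.623


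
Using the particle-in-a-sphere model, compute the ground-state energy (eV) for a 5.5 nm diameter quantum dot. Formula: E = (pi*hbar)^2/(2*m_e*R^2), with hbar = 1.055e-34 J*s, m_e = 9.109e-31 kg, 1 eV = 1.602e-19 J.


Radius R = 5.5/2 = 2.75 nm = 2.75e-09 m
E = (pi * 1.055e-34)^2 / (2 * 9.109e-31 * (2.75e-09)^2)
E(J) = 7.97331e-21
E = E(J) / 1.602e-19 = 0.0498 eV

0.0498


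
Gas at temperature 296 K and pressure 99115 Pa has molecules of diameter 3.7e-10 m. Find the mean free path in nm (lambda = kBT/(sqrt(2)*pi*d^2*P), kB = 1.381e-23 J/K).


Mean free path: lambda = kB*T / (sqrt(2) * pi * d^2 * P)
lambda = 1.381e-23 * 296 / (sqrt(2) * pi * (3.7e-10)^2 * 99115)
lambda = 6.78075e-08 m
lambda = 67.81 nm

67.81


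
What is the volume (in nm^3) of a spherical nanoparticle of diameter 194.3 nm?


Radius r = 194.3/2 = 97.15 nm
Volume V = (4/3) * pi * r^3
V = (4/3) * pi * (97.15)^3
V = 3840758.71 nm^3

3840758.71


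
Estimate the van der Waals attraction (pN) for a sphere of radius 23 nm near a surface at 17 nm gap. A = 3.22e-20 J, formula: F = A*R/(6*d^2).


Convert to SI: R = 23 nm = 2.3e-08 m, d = 17 nm = 1.7e-08 m
F = A * R / (6 * d^2)
F = 3.22e-20 * 2.3e-08 / (6 * (1.7e-08)^2)
F = 4.27105e-13 N = 0.427 pN

0.427


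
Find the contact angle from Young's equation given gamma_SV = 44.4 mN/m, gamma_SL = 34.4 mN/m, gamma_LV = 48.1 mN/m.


cos(theta) = (gamma_SV - gamma_SL) / gamma_LV
cos(theta) = (44.4 - 34.4) / 48.1
cos(theta) = 0.2079
theta = arccos(0.2079) = 78.0 degrees

78.0


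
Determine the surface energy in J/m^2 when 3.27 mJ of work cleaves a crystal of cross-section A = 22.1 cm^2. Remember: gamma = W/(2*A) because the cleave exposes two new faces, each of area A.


Convert: A = 22.1 cm^2 = 0.00221 m^2, W = 3.27 mJ = 0.00327 J
Cleaving exposes two faces of area A, so total new surface = 2*A and gamma = W / (2*A)
gamma = 0.00327 / (2 * 0.00221)
gamma = 0.74 J/m^2

0.74


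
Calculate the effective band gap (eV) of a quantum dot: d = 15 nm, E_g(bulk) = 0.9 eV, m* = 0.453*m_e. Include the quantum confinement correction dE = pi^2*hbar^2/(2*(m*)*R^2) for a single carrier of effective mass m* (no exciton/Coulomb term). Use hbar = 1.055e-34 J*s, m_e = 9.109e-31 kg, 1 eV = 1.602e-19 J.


Radius R = 15/2 nm = 7.5e-09 m
Confinement energy dE = pi^2 * hbar^2 / (2 * m_eff * m_e * R^2)
dE = pi^2 * (1.055e-34)^2 / (2 * 0.453 * 9.109e-31 * (7.5e-09)^2) J, divided by 1.602e-19 J/eV
dE = 0.0148 eV
Total band gap = E_g(bulk) + dE = 0.9 + 0.0148 = 0.9148 eV

0.9148


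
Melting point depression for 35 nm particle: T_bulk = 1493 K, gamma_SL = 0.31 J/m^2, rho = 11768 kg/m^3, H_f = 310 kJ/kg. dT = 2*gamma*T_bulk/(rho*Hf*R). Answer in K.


Radius R = 35/2 = 17.5 nm = 1.75e-08 m
Convert H_f = 310 kJ/kg = 310000 J/kg
dT = 2 * gamma_SL * T_bulk / (rho * H_f * R)
dT = 2 * 0.31 * 1493 / (11768 * 310000 * 1.75e-08)
dT = 14.5 K

14.5


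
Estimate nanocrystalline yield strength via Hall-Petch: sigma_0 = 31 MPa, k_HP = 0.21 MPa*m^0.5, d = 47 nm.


d = 47 nm = 4.7e-08 m
sqrt(d) = 0.0002167948
Hall-Petch contribution = k / sqrt(d) = 0.21 / 0.0002167948 = 968.7 MPa
sigma = sigma_0 + k/sqrt(d) = 31 + 968.7 = 999.7 MPa

999.7


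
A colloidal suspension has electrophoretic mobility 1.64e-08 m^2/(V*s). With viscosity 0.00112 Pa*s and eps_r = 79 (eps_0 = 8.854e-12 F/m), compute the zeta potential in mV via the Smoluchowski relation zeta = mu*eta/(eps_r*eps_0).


Smoluchowski equation: zeta = mu * eta / (eps_r * eps_0)
zeta = 1.64e-08 * 0.00112 / (79 * 8.854e-12)
zeta = 0.02626 V = 26.26 mV

26.26


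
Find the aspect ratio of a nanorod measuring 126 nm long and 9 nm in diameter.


Aspect ratio AR = length / diameter
AR = 126 / 9
AR = 14.0

14.0


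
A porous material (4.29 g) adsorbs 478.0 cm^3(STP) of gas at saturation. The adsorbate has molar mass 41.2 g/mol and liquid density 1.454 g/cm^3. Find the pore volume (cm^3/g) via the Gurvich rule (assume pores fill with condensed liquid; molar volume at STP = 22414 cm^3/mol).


Moles adsorbed n = V_ads / 22414 = 478.0 / 22414 = 2.132596e-02 mol
Liquid volume V_liq = n * M / rho_liq = 2.132596e-02 * 41.2 / 1.454 = 0.60428 cm^3
Specific pore volume V_pore = V_liq / m_sample = 0.60428 / 4.29
V_pore = 0.1409 cm^3/g

0.1409


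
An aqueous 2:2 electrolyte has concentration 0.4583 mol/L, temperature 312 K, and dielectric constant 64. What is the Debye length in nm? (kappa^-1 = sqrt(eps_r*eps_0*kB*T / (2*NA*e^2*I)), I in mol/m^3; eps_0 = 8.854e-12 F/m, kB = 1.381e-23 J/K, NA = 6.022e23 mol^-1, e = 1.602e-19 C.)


Ionic strength I = 0.4583 * 2^2 * 1000 = 1833.2 mol/m^3
kappa^-1 = sqrt(64 * 8.854e-12 * 1.381e-23 * 312 / (2 * 6.022e23 * (1.602e-19)^2 * 1833.2))
kappa^-1 = 0.208 nm

0.208


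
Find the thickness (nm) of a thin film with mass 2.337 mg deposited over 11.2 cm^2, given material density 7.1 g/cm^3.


Convert: m = 2.337 mg = 2.3370e-06 kg, A = 11.2 cm^2 = 1.1200e-03 m^2, rho = 7.1 g/cm^3 = 7100 kg/m^3
t = m / (A * rho)
t = 2.3370e-06 / (1.1200e-03 * 7100)
t = 2.9389e-07 m = 293.9 nm

293.9


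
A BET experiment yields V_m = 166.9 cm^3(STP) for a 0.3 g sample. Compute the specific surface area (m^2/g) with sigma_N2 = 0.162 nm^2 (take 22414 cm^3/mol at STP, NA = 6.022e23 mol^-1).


Number of moles in monolayer = V_m / 22414 = 166.9 / 22414 = 0.00744624
Number of molecules = moles * NA = 0.00744624 * 6.022e23
SA = molecules * sigma / mass
SA = (166.9 / 22414) * 6.022e23 * 0.162e-18 / 0.3
SA = 2421.4 m^2/g

2421.4


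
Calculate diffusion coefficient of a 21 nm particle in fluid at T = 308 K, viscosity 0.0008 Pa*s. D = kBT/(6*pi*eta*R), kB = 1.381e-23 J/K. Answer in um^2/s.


Radius R = 21/2 = 10.5 nm = 1.05e-08 m
D = kB*T / (6*pi*eta*R)
D = 1.381e-23 * 308 / (6 * pi * 0.0008 * 1.05e-08)
D = 2.68636e-11 m^2/s = 26.864 um^2/s

26.864


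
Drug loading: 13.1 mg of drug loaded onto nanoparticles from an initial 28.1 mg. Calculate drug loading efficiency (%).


Drug loading efficiency = (drug loaded / drug initial) * 100
DLE = 13.1 / 28.1 * 100
DLE = 0.4662 * 100
DLE = 46.62%

46.62


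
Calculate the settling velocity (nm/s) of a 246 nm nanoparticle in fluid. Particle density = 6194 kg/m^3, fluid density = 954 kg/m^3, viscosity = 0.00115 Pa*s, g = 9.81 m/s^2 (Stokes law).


Radius R = 246/2 nm = 1.23e-07 m
Density difference = 6194 - 954 = 5240 kg/m^3
v = 2 * R^2 * (rho_p - rho_f) * g / (9 * eta)
v = 2 * (1.23e-07)^2 * 5240 * 9.81 / (9 * 0.00115)
v = 1.5028e-07 m/s = 150.2796 nm/s

150.2796


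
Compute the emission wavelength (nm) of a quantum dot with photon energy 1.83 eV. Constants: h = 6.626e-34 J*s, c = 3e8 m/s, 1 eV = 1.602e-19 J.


Convert energy: E = 1.83 eV = 1.83 * 1.602e-19 = 2.93166e-19 J
lambda = h*c / E = 6.626e-34 * 3e8 / 2.93166e-19
lambda = 6.78046e-07 m = 678.0 nm

678.0


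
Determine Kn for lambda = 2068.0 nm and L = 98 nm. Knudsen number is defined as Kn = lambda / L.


Knudsen number Kn = lambda / L
Kn = 2068.0 / 98
Kn = 21.102

21.102


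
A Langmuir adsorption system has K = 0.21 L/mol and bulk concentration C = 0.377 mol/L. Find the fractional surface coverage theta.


Langmuir isotherm: theta = K*C / (1 + K*C)
K*C = 0.21 * 0.377 = 0.07917
theta = 0.07917 / (1 + 0.07917) = 0.07917 / 1.07917
theta = 0.0734

0.0734


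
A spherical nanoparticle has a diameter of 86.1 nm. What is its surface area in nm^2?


Radius r = 86.1/2 = 43.05 nm
Surface area SA = 4 * pi * r^2
SA = 4 * pi * (43.05)^2
SA = 23289.29 nm^2

23289.29


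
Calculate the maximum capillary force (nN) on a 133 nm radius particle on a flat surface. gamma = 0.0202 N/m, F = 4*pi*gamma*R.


Convert radius: R = 133 nm = 1.33e-07 m
F = 4 * pi * gamma * R
F = 4 * pi * 0.0202 * 1.33e-07
F = 3.37608e-08 N = 33.7608 nN

33.7608


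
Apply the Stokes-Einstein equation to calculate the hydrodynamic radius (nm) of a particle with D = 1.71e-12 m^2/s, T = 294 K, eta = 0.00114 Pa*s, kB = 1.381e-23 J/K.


Stokes-Einstein: R = kB*T / (6*pi*eta*D)
R = 1.381e-23 * 294 / (6 * pi * 0.00114 * 1.71e-12)
R = 1.10494e-07 m = 110.49 nm

110.49


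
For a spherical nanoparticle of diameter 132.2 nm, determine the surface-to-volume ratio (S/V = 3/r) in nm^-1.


Radius r = 132.2/2 = 66.1 nm
S/V = 3 / r = 3 / 66.1
S/V = 0.0454 nm^-1

0.0454


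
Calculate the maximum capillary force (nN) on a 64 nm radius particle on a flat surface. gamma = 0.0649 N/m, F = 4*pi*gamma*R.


Convert radius: R = 64 nm = 6.4e-08 m
F = 4 * pi * gamma * R
F = 4 * pi * 0.0649 * 6.4e-08
F = 5.21957e-08 N = 52.1957 nN

52.1957


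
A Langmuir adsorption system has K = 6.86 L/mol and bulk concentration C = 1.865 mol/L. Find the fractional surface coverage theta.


Langmuir isotherm: theta = K*C / (1 + K*C)
K*C = 6.86 * 1.865 = 12.7939
theta = 12.7939 / (1 + 12.7939) = 12.7939 / 13.7939
theta = 0.9275

0.9275


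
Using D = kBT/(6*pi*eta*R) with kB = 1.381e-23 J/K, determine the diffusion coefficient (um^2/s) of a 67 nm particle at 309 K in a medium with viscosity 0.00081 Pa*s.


Radius R = 67/2 = 33.5 nm = 3.35e-08 m
D = kB*T / (6*pi*eta*R)
D = 1.381e-23 * 309 / (6 * pi * 0.00081 * 3.35e-08)
D = 8.34298e-12 m^2/s = 8.343 um^2/s

8.343


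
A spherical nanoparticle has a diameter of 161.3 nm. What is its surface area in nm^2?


Radius r = 161.3/2 = 80.65 nm
Surface area SA = 4 * pi * r^2
SA = 4 * pi * (80.65)^2
SA = 81736.98 nm^2

81736.98


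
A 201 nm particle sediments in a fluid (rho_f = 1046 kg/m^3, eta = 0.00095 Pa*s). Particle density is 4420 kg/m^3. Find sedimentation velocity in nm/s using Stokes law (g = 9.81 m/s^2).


Radius R = 201/2 nm = 1.005e-07 m
Density difference = 4420 - 1046 = 3374 kg/m^3
v = 2 * R^2 * (rho_p - rho_f) * g / (9 * eta)
v = 2 * (1.005e-07)^2 * 3374 * 9.81 / (9 * 0.00095)
v = 7.82006e-08 m/s = 78.2006 nm/s

78.2006


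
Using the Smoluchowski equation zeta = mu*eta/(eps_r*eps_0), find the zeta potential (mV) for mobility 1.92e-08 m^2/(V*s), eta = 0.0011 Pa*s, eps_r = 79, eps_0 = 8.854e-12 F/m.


Smoluchowski equation: zeta = mu * eta / (eps_r * eps_0)
zeta = 1.92e-08 * 0.0011 / (79 * 8.854e-12)
zeta = 0.030194 V = 30.19 mV

30.19


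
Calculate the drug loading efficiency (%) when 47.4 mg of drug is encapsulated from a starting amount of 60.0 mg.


Drug loading efficiency = (drug loaded / drug initial) * 100
DLE = 47.4 / 60.0 * 100
DLE = 0.79 * 100
DLE = 79.0%

79.0


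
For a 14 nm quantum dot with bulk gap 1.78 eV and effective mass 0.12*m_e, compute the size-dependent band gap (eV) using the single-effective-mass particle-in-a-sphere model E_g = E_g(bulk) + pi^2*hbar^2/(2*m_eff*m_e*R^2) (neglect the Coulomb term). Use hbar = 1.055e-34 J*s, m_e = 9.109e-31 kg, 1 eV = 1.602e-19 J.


Radius R = 14/2 nm = 7e-09 m
Confinement energy dE = pi^2 * hbar^2 / (2 * m_eff * m_e * R^2)
dE = pi^2 * (1.055e-34)^2 / (2 * 0.12 * 9.109e-31 * (7e-09)^2) J, divided by 1.602e-19 J/eV
dE = 0.064 eV
Total band gap = E_g(bulk) + dE = 1.78 + 0.064 = 1.844 eV

1.844


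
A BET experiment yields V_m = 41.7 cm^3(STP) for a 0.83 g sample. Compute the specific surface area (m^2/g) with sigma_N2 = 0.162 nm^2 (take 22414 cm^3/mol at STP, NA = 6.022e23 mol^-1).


Number of moles in monolayer = V_m / 22414 = 41.7 / 22414 = 0.00186044
Number of molecules = moles * NA = 0.00186044 * 6.022e23
SA = molecules * sigma / mass
SA = (41.7 / 22414) * 6.022e23 * 0.162e-18 / 0.83
SA = 218.7 m^2/g

218.7


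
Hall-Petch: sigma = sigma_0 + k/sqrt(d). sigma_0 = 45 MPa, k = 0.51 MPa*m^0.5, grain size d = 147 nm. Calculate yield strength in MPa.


d = 147 nm = 1.47e-07 m
sqrt(d) = 0.0003834058
Hall-Petch contribution = k / sqrt(d) = 0.51 / 0.0003834058 = 1330.2 MPa
sigma = sigma_0 + k/sqrt(d) = 45 + 1330.2 = 1375.2 MPa

1375.2


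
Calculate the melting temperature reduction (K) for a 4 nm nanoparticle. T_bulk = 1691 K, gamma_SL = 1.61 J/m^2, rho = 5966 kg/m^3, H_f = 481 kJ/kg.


Radius R = 4/2 = 2 nm = 2e-09 m
Convert H_f = 481 kJ/kg = 481000 J/kg
dT = 2 * gamma_SL * T_bulk / (rho * H_f * R)
dT = 2 * 1.61 * 1691 / (5966 * 481000 * 2e-09)
dT = 948.7 K

948.7


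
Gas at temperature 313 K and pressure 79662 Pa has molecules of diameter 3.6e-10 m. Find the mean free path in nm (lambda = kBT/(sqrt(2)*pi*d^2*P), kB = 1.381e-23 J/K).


Mean free path: lambda = kB*T / (sqrt(2) * pi * d^2 * P)
lambda = 1.381e-23 * 313 / (sqrt(2) * pi * (3.6e-10)^2 * 79662)
lambda = 9.4236e-08 m
lambda = 94.24 nm

94.24


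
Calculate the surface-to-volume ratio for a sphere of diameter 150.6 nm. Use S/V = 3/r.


Radius r = 150.6/2 = 75.3 nm
S/V = 3 / r = 3 / 75.3
S/V = 0.0398 nm^-1

0.0398


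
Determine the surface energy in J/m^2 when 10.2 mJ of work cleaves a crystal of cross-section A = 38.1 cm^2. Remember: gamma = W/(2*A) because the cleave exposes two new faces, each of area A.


Convert: A = 38.1 cm^2 = 0.00381 m^2, W = 10.2 mJ = 0.0102 J
Cleaving exposes two faces of area A, so total new surface = 2*A and gamma = W / (2*A)
gamma = 0.0102 / (2 * 0.00381)
gamma = 1.339 J/m^2

1.339


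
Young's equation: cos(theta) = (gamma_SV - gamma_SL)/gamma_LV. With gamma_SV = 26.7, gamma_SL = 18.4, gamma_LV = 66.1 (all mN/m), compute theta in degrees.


cos(theta) = (gamma_SV - gamma_SL) / gamma_LV
cos(theta) = (26.7 - 18.4) / 66.1
cos(theta) = 0.125567
theta = arccos(0.125567) = 82.79 degrees

82.79


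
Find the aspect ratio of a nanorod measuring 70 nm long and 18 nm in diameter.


Aspect ratio AR = length / diameter
AR = 70 / 18
AR = 3.89

3.89


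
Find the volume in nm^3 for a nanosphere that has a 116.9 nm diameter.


Radius r = 116.9/2 = 58.45 nm
Volume V = (4/3) * pi * r^3
V = (4/3) * pi * (58.45)^3
V = 836454.18 nm^3

836454.18


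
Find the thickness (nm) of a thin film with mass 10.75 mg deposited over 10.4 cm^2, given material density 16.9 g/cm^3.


Convert: m = 10.75 mg = 1.0750e-05 kg, A = 10.4 cm^2 = 1.0400e-03 m^2, rho = 16.9 g/cm^3 = 16900 kg/m^3
t = m / (A * rho)
t = 1.0750e-05 / (1.0400e-03 * 16900)
t = 6.1163e-07 m = 611.6 nm

611.6


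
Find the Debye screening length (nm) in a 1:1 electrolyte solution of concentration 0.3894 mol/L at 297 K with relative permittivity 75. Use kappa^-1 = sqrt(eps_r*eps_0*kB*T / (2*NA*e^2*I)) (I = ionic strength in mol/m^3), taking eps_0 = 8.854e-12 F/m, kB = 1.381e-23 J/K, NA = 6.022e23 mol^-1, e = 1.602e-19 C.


Ionic strength I = 0.3894 * 1^2 * 1000 = 389.4 mol/m^3
kappa^-1 = sqrt(75 * 8.854e-12 * 1.381e-23 * 297 / (2 * 6.022e23 * (1.602e-19)^2 * 389.4))
kappa^-1 = 0.476 nm

0.476


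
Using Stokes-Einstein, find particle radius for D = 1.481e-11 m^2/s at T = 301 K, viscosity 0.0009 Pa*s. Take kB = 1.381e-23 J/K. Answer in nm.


Stokes-Einstein: R = kB*T / (6*pi*eta*D)
R = 1.381e-23 * 301 / (6 * pi * 0.0009 * 1.481e-11)
R = 1.65448e-08 m = 16.54 nm

16.54


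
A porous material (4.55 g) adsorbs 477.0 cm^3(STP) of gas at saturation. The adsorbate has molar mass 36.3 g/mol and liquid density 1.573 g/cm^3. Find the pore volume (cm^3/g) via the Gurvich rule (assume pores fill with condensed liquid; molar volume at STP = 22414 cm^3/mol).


Moles adsorbed n = V_ads / 22414 = 477.0 / 22414 = 2.128134e-02 mol
Liquid volume V_liq = n * M / rho_liq = 2.128134e-02 * 36.3 / 1.573 = 0.49111 cm^3
Specific pore volume V_pore = V_liq / m_sample = 0.49111 / 4.55
V_pore = 0.1079 cm^3/g

0.1079


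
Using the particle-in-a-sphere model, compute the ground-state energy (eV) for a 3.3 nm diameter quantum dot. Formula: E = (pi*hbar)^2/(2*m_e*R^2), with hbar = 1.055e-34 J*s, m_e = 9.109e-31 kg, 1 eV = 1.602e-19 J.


Radius R = 3.3/2 = 1.65 nm = 1.65e-09 m
E = (pi * 1.055e-34)^2 / (2 * 9.109e-31 * (1.65e-09)^2)
E(J) = 2.21481e-20
E = E(J) / 1.602e-19 = 0.1383 eV

0.1383


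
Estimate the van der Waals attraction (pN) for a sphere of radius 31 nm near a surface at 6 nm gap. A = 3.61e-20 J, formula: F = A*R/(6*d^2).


Convert to SI: R = 31 nm = 3.1e-08 m, d = 6 nm = 6e-09 m
F = A * R / (6 * d^2)
F = 3.61e-20 * 3.1e-08 / (6 * (6e-09)^2)
F = 5.18102e-12 N = 5.181 pN

5.181


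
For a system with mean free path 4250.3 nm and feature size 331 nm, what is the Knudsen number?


Knudsen number Kn = lambda / L
Kn = 4250.3 / 331
Kn = 12.8408

12.8408


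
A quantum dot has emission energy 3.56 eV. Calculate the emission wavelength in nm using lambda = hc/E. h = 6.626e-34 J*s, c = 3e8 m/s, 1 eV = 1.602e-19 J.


Convert energy: E = 3.56 eV = 3.56 * 1.602e-19 = 5.70312e-19 J
lambda = h*c / E = 6.626e-34 * 3e8 / 5.70312e-19
lambda = 3.48546e-07 m = 348.5 nm

348.5


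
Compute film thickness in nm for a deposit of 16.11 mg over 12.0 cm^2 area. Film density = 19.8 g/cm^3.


Convert: m = 16.11 mg = 1.6110e-05 kg, A = 12.0 cm^2 = 1.2000e-03 m^2, rho = 19.8 g/cm^3 = 19800 kg/m^3
t = m / (A * rho)
t = 1.6110e-05 / (1.2000e-03 * 19800)
t = 6.7803e-07 m = 678.0 nm

678.0


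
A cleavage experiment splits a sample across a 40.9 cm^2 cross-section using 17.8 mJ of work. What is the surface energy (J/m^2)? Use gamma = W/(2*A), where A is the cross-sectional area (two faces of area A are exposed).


Convert: A = 40.9 cm^2 = 0.00409 m^2, W = 17.8 mJ = 0.0178 J
Cleaving exposes two faces of area A, so total new surface = 2*A and gamma = W / (2*A)
gamma = 0.0178 / (2 * 0.00409)
gamma = 2.176 J/m^2

2.176


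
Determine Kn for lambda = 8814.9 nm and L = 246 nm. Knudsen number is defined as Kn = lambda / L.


Knudsen number Kn = lambda / L
Kn = 8814.9 / 246
Kn = 35.8329

35.8329


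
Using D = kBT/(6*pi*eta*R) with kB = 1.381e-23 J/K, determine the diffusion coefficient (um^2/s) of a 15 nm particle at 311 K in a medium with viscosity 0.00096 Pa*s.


Radius R = 15/2 = 7.5 nm = 7.5e-09 m
D = kB*T / (6*pi*eta*R)
D = 1.381e-23 * 311 / (6 * pi * 0.00096 * 7.5e-09)
D = 3.16461e-11 m^2/s = 31.646 um^2/s

31.646


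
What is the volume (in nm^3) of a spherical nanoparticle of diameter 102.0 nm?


Radius r = 102.0/2 = 51 nm
Volume V = (4/3) * pi * r^3
V = (4/3) * pi * (51)^3
V = 555647.21 nm^3

555647.21


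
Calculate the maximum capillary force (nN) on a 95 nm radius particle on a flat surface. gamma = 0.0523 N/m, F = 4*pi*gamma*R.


Convert radius: R = 95 nm = 9.5e-08 m
F = 4 * pi * gamma * R
F = 4 * pi * 0.0523 * 9.5e-08
F = 6.2436e-08 N = 62.436 nN

62.436


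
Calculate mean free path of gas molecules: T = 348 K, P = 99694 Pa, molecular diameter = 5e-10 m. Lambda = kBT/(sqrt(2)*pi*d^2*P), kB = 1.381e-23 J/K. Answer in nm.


Mean free path: lambda = kB*T / (sqrt(2) * pi * d^2 * P)
lambda = 1.381e-23 * 348 / (sqrt(2) * pi * (5e-10)^2 * 99694)
lambda = 4.34009e-08 m
lambda = 43.4 nm

43.4


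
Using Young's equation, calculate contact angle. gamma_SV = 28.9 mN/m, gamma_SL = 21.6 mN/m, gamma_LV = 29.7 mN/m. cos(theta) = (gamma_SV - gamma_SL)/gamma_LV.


cos(theta) = (gamma_SV - gamma_SL) / gamma_LV
cos(theta) = (28.9 - 21.6) / 29.7
cos(theta) = 0.245791
theta = arccos(0.245791) = 75.77 degrees

75.77


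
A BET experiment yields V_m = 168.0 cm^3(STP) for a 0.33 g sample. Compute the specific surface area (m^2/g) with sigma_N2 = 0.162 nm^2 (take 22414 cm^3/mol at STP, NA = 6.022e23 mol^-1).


Number of moles in monolayer = V_m / 22414 = 168.0 / 22414 = 0.00749532
Number of molecules = moles * NA = 0.00749532 * 6.022e23
SA = molecules * sigma / mass
SA = (168.0 / 22414) * 6.022e23 * 0.162e-18 / 0.33
SA = 2215.8 m^2/g

2215.8


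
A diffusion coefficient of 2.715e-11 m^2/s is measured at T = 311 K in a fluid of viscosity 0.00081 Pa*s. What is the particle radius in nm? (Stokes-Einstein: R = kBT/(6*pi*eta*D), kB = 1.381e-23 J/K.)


Stokes-Einstein: R = kB*T / (6*pi*eta*D)
R = 1.381e-23 * 311 / (6 * pi * 0.00081 * 2.715e-11)
R = 1.03609e-08 m = 10.36 nm

10.36


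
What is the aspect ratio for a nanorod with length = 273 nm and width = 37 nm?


Aspect ratio AR = length / diameter
AR = 273 / 37
AR = 7.38

7.38


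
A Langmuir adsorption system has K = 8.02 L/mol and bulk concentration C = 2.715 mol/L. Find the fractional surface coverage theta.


Langmuir isotherm: theta = K*C / (1 + K*C)
K*C = 8.02 * 2.715 = 21.7743
theta = 21.7743 / (1 + 21.7743) = 21.7743 / 22.7743
theta = 0.9561

0.9561


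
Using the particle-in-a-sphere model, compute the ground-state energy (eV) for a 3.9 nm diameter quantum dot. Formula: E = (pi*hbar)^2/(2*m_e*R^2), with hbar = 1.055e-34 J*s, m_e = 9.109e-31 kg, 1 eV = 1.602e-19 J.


Radius R = 3.9/2 = 1.95 nm = 1.95e-09 m
E = (pi * 1.055e-34)^2 / (2 * 9.109e-31 * (1.95e-09)^2)
E(J) = 1.58575e-20
E = E(J) / 1.602e-19 = 0.099 eV

0.099


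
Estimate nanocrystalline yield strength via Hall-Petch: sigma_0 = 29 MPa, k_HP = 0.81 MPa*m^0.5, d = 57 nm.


d = 57 nm = 5.7e-08 m
sqrt(d) = 0.0002387467
Hall-Petch contribution = k / sqrt(d) = 0.81 / 0.0002387467 = 3392.7 MPa
sigma = sigma_0 + k/sqrt(d) = 29 + 3392.7 = 3421.7 MPa

3421.7


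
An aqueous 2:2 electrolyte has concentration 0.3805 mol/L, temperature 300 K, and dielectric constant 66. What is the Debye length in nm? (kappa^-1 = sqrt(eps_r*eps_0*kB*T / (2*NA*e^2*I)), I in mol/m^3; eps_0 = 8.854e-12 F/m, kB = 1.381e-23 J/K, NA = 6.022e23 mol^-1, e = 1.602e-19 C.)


Ionic strength I = 0.3805 * 2^2 * 1000 = 1522 mol/m^3
kappa^-1 = sqrt(66 * 8.854e-12 * 1.381e-23 * 300 / (2 * 6.022e23 * (1.602e-19)^2 * 1522))
kappa^-1 = 0.227 nm

0.227


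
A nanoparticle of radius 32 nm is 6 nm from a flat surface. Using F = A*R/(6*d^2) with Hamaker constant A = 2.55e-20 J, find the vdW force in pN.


Convert to SI: R = 32 nm = 3.2e-08 m, d = 6 nm = 6e-09 m
F = A * R / (6 * d^2)
F = 2.55e-20 * 3.2e-08 / (6 * (6e-09)^2)
F = 3.77778e-12 N = 3.778 pN

3.778


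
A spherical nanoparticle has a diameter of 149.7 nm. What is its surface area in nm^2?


Radius r = 149.7/2 = 74.85 nm
Surface area SA = 4 * pi * r^2
SA = 4 * pi * (74.85)^2
SA = 70403.37 nm^2

70403.37


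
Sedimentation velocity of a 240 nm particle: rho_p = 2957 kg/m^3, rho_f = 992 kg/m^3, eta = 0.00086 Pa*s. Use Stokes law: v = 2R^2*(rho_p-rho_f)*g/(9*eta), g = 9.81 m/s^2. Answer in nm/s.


Radius R = 240/2 nm = 1.2e-07 m
Density difference = 2957 - 992 = 1965 kg/m^3
v = 2 * R^2 * (rho_p - rho_f) * g / (9 * eta)
v = 2 * (1.2e-07)^2 * 1965 * 9.81 / (9 * 0.00086)
v = 7.17271e-08 m/s = 71.7271 nm/s

71.7271


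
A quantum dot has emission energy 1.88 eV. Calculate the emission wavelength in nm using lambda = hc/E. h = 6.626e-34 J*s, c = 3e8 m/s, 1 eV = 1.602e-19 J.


Convert energy: E = 1.88 eV = 1.88 * 1.602e-19 = 3.01176e-19 J
lambda = h*c / E = 6.626e-34 * 3e8 / 3.01176e-19
lambda = 6.60013e-07 m = 660.0 nm

660.0


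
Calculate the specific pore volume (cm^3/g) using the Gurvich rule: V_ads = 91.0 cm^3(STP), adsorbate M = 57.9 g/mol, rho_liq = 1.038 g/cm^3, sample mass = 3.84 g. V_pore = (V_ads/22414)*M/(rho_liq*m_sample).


Moles adsorbed n = V_ads / 22414 = 91.0 / 22414 = 4.059963e-03 mol
Liquid volume V_liq = n * M / rho_liq = 4.059963e-03 * 57.9 / 1.038 = 0.22647 cm^3
Specific pore volume V_pore = V_liq / m_sample = 0.22647 / 3.84
V_pore = 0.059 cm^3/g

0.059


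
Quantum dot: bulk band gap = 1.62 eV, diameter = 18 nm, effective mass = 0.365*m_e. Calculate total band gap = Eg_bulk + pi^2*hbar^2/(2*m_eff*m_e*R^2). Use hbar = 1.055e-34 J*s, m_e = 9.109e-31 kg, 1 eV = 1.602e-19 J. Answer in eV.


Radius R = 18/2 nm = 9e-09 m
Confinement energy dE = pi^2 * hbar^2 / (2 * m_eff * m_e * R^2)
dE = pi^2 * (1.055e-34)^2 / (2 * 0.365 * 9.109e-31 * (9e-09)^2) J, divided by 1.602e-19 J/eV
dE = 0.0127 eV
Total band gap = E_g(bulk) + dE = 1.62 + 0.0127 = 1.6327 eV

1.6327


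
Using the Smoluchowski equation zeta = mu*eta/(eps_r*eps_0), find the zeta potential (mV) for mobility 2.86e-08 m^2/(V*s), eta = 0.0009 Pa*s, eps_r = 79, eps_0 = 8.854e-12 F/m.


Smoluchowski equation: zeta = mu * eta / (eps_r * eps_0)
zeta = 2.86e-08 * 0.0009 / (79 * 8.854e-12)
zeta = 0.0368 V = 36.8 mV

36.8


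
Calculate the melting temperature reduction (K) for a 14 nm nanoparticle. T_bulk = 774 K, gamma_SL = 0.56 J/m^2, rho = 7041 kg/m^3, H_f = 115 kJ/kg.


Radius R = 14/2 = 7 nm = 7e-09 m
Convert H_f = 115 kJ/kg = 115000 J/kg
dT = 2 * gamma_SL * T_bulk / (rho * H_f * R)
dT = 2 * 0.56 * 774 / (7041 * 115000 * 7e-09)
dT = 152.9 K

152.9


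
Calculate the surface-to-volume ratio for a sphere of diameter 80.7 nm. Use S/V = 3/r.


Radius r = 80.7/2 = 40.35 nm
S/V = 3 / r = 3 / 40.35
S/V = 0.0743 nm^-1

0.0743


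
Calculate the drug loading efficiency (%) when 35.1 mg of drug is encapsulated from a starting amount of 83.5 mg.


Drug loading efficiency = (drug loaded / drug initial) * 100
DLE = 35.1 / 83.5 * 100
DLE = 0.4204 * 100
DLE = 42.04%

42.04


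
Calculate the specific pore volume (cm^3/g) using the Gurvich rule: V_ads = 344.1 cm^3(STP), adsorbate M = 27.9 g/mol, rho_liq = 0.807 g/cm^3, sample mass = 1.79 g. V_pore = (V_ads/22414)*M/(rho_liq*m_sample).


Moles adsorbed n = V_ads / 22414 = 344.1 / 22414 = 1.535201e-02 mol
Liquid volume V_liq = n * M / rho_liq = 1.535201e-02 * 27.9 / 0.807 = 0.53076 cm^3
Specific pore volume V_pore = V_liq / m_sample = 0.53076 / 1.79
V_pore = 0.2965 cm^3/g

0.2965


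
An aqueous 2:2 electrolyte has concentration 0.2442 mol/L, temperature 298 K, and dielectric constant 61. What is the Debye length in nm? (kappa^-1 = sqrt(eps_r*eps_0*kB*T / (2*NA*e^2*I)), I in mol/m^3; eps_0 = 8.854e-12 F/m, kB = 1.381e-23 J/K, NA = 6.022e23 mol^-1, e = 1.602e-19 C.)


Ionic strength I = 0.2442 * 2^2 * 1000 = 976.8 mol/m^3
kappa^-1 = sqrt(61 * 8.854e-12 * 1.381e-23 * 298 / (2 * 6.022e23 * (1.602e-19)^2 * 976.8))
kappa^-1 = 0.271 nm

0.271


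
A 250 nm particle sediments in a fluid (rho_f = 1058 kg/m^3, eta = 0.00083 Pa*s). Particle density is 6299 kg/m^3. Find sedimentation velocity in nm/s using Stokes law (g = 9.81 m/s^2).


Radius R = 250/2 nm = 1.25e-07 m
Density difference = 6299 - 1058 = 5241 kg/m^3
v = 2 * R^2 * (rho_p - rho_f) * g / (9 * eta)
v = 2 * (1.25e-07)^2 * 5241 * 9.81 / (9 * 0.00083)
v = 2.15086e-07 m/s = 215.0862 nm/s

215.0862


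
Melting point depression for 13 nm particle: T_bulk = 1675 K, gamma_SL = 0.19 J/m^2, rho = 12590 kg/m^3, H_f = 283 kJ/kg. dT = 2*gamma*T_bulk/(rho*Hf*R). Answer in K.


Radius R = 13/2 = 6.5 nm = 6.5e-09 m
Convert H_f = 283 kJ/kg = 283000 J/kg
dT = 2 * gamma_SL * T_bulk / (rho * H_f * R)
dT = 2 * 0.19 * 1675 / (12590 * 283000 * 6.5e-09)
dT = 27.5 K

27.5


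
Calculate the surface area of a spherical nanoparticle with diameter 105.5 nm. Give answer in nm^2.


Radius r = 105.5/2 = 52.75 nm
Surface area SA = 4 * pi * r^2
SA = 4 * pi * (52.75)^2
SA = 34966.71 nm^2

34966.71


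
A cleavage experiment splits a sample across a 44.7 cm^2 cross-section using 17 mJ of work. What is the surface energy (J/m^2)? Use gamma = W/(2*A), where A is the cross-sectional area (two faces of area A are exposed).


Convert: A = 44.7 cm^2 = 0.00447 m^2, W = 17 mJ = 0.017 J
Cleaving exposes two faces of area A, so total new surface = 2*A and gamma = W / (2*A)
gamma = 0.017 / (2 * 0.00447)
gamma = 1.902 J/m^2

1.902


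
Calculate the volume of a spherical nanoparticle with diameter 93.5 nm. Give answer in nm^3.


Radius r = 93.5/2 = 46.75 nm
Volume V = (4/3) * pi * r^3
V = (4/3) * pi * (46.75)^3
V = 427989.84 nm^3

427989.84


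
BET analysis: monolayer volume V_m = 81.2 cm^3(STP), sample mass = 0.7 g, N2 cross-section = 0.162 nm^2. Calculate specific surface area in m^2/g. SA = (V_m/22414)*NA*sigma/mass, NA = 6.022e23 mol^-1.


Number of moles in monolayer = V_m / 22414 = 81.2 / 22414 = 0.00362274
Number of molecules = moles * NA = 0.00362274 * 6.022e23
SA = molecules * sigma / mass
SA = (81.2 / 22414) * 6.022e23 * 0.162e-18 / 0.7
SA = 504.9 m^2/g

504.9


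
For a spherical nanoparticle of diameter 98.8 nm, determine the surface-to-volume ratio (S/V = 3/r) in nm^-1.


Radius r = 98.8/2 = 49.4 nm
S/V = 3 / r = 3 / 49.4
S/V = 0.0607 nm^-1

0.0607


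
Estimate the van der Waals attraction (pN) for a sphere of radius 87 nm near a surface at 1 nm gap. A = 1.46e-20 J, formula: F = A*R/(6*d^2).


Convert to SI: R = 87 nm = 8.7e-08 m, d = 1 nm = 1e-09 m
F = A * R / (6 * d^2)
F = 1.46e-20 * 8.7e-08 / (6 * (1e-09)^2)
F = 2.117e-10 N = 211.7 pN

211.7


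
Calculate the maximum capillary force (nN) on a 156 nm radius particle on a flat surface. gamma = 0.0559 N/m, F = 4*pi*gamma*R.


Convert radius: R = 156 nm = 1.56e-07 m
F = 4 * pi * gamma * R
F = 4 * pi * 0.0559 * 1.56e-07
F = 1.09584e-07 N = 109.5838 nN

109.5838


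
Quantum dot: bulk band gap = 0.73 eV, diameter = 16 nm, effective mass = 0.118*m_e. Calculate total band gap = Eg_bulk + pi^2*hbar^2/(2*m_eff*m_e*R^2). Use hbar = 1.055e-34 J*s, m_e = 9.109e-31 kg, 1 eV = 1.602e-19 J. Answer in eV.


Radius R = 16/2 nm = 8e-09 m
Confinement energy dE = pi^2 * hbar^2 / (2 * m_eff * m_e * R^2)
dE = pi^2 * (1.055e-34)^2 / (2 * 0.118 * 9.109e-31 * (8e-09)^2) J, divided by 1.602e-19 J/eV
dE = 0.0498 eV
Total band gap = E_g(bulk) + dE = 0.73 + 0.0498 = 0.7798 eV

0.7798


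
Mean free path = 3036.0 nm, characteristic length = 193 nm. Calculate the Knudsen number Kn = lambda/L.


Knudsen number Kn = lambda / L
Kn = 3036.0 / 193
Kn = 15.7306

15.7306


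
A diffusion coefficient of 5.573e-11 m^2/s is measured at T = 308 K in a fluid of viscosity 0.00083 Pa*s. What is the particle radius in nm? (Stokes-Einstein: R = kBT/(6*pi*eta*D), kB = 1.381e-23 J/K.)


Stokes-Einstein: R = kB*T / (6*pi*eta*D)
R = 1.381e-23 * 308 / (6 * pi * 0.00083 * 5.573e-11)
R = 4.87839e-09 m = 4.88 nm

4.88


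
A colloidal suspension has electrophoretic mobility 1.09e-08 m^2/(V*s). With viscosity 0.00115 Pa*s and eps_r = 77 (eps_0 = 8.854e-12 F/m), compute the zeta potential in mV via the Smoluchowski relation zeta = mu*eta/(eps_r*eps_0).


Smoluchowski equation: zeta = mu * eta / (eps_r * eps_0)
zeta = 1.09e-08 * 0.00115 / (77 * 8.854e-12)
zeta = 0.018386 V = 18.39 mV

18.39


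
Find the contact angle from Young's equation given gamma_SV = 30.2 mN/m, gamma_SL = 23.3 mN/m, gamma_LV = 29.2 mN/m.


cos(theta) = (gamma_SV - gamma_SL) / gamma_LV
cos(theta) = (30.2 - 23.3) / 29.2
cos(theta) = 0.236301
theta = arccos(0.236301) = 76.33 degrees

76.33


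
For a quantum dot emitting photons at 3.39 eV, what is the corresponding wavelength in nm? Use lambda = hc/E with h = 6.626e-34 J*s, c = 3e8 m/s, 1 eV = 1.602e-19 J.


Convert energy: E = 3.39 eV = 3.39 * 1.602e-19 = 5.43078e-19 J
lambda = h*c / E = 6.626e-34 * 3e8 / 5.43078e-19
lambda = 3.66025e-07 m = 366.0 nm

366.0


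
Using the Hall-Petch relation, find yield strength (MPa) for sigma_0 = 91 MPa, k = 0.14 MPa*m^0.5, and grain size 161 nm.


d = 161 nm = 1.61e-07 m
sqrt(d) = 0.0004012481
Hall-Petch contribution = k / sqrt(d) = 0.14 / 0.0004012481 = 348.9 MPa
sigma = sigma_0 + k/sqrt(d) = 91 + 348.9 = 439.9 MPa

439.9


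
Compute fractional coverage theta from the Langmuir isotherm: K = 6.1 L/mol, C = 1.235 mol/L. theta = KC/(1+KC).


Langmuir isotherm: theta = K*C / (1 + K*C)
K*C = 6.1 * 1.235 = 7.5335
theta = 7.5335 / (1 + 7.5335) = 7.5335 / 8.5335
theta = 0.8828

0.8828


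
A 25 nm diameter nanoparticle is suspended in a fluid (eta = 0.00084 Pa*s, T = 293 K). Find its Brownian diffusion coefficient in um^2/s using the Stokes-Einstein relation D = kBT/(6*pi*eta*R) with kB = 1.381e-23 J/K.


Radius R = 25/2 = 12.5 nm = 1.25e-08 m
D = kB*T / (6*pi*eta*R)
D = 1.381e-23 * 293 / (6 * pi * 0.00084 * 1.25e-08)
D = 2.04442e-11 m^2/s = 20.444 um^2/s

20.444


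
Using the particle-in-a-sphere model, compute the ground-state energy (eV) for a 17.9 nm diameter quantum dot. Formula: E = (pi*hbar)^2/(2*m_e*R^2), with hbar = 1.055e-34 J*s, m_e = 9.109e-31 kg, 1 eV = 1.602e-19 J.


Radius R = 17.9/2 = 8.95 nm = 8.95e-09 m
E = (pi * 1.055e-34)^2 / (2 * 9.109e-31 * (8.95e-09)^2)
E(J) = 7.52762e-22
E = E(J) / 1.602e-19 = 0.0047 eV

0.0047
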